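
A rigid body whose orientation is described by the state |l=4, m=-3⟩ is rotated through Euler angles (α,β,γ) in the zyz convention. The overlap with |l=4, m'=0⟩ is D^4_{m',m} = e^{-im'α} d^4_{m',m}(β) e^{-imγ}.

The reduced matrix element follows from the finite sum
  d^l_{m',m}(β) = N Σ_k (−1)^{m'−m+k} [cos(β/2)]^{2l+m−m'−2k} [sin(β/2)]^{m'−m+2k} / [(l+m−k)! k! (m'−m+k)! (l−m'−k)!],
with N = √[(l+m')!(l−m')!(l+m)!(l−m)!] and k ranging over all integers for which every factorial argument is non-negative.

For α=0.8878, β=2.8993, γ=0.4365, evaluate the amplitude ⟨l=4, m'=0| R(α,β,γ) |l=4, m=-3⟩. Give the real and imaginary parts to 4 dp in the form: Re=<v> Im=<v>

Re=0.0051 Im=0.0192

Split into d^4_{0,-3}(β=2.8993) × two z-phases.
c=cos(2.899300/2)=0.120850, s=sin(2.899300/2)=0.992671; N=√[24·24·1·5040]=1703.830978
k: max(0,(-3)−(0))=0 … min(4+(-3),4−(0))=1
  k=0: (−1)^3·1703.8310/(144)·0.1209^5·0.9927^3 = -0.000298
  k=1: (−1)^4·1703.8310/(144)·0.1209^3·0.9927^5 = +0.020129
d^4_{0,-3}(2.8993) = -0.000298 +0.020129 = +0.019831
Attach z-rotation phases: D = e^{-i(0)(0.8878)}·(+0.019831)·e^{-i(-3)(0.4365)} = +0.005123+0.019158i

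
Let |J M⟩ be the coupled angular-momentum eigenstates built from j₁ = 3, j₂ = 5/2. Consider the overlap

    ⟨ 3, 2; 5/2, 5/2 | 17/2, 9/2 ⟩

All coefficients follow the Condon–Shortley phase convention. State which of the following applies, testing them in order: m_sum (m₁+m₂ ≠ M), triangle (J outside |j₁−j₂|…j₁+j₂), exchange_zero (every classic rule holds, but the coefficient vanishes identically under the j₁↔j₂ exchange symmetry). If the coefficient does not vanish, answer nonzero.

m-sum: m₁+m₂ = 2+5/2 = 9/2, M = 9/2  ✓
triangle: need |j₁−j₂| ≤ J ≤ j₁+j₂, i.e. J ∈ [1/2, 11/2]; J = 17/2 is outside ✗ ⇒ coefficient is 0

triangle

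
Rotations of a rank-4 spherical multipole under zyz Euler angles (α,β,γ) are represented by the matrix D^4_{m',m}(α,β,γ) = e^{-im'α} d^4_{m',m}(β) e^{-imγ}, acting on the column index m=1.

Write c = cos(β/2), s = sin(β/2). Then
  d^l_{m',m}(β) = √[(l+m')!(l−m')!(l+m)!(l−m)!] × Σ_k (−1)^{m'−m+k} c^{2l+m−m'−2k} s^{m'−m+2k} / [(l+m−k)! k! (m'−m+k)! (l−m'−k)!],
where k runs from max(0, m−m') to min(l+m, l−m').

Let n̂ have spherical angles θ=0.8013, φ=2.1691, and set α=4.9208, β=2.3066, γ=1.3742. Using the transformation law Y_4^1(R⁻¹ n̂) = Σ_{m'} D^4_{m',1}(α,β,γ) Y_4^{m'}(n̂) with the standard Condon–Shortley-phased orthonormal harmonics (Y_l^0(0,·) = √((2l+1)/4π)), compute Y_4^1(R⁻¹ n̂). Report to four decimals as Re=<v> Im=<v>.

Need the full column D^4_{m',1} for m'=−4..4 at α=4.9208, β=2.3066, γ=1.3742.
cos(β/2)=0.405473, sin(β/2)=0.914107
d^4_{-4,1}: single k=5 term ⇒ +0.318394;  D = +0.272999-0.163850i
d^4_{-3,1}: k∈[4..5] ⇒ +0.249664 -0.761336 = -0.511673;  D = -0.348389-0.374745i
d^4_{-2,1}: k∈[3..5] ⇒ +0.118390 -0.902563 +0.917440 = +0.133267;  D = -0.076717+0.108970i
d^4_{-1,1}: k∈[2..5] ⇒ +0.037134 -0.566184 +1.438790 -0.487502 = +0.422238;  D = -0.388079-0.166373i
d^4_{0,1}: k∈[1..4] ⇒ +0.007366 -0.224630 +1.141662 -0.967066 = -0.042668;  D = -0.008334+0.041846i
d^4_{1,1}: k∈[0..3] ⇒ +0.000731 -0.055700 +0.566184 -0.959194 = -0.447979;  D = -0.447948+0.005293i
d^4_{2,1}: k∈[0..2] ⇒ -0.006988 +0.177586 -0.601709 = -0.431111;  D = -0.094176-0.420699i
d^4_{3,1}: k∈[0..1] ⇒ +0.029474 -0.249664 = -0.220190;  D = +0.200270-0.091518i
d^4_{4,1}: single k=0 term ⇒ -0.062646;  D = +0.037264+0.050359i
Y_4^{m'}(θ=0.8013,φ=2.1691) and Σ D·Y over m':
  (+0.2730-0.1638i)·(-0.0863-0.0801i)  (-0.3484-0.3747i)·(+0.3146-0.0717i)  (-0.0767+0.1090i)·(-0.1507+0.3837i)  (-0.3881-0.1664i)·(-0.0518-0.0759i)  (-0.0083+0.0418i)·(-0.3513+0.0000i)  (-0.4479+0.0053i)·(+0.0518-0.0759i)  (-0.0942-0.4207i)·(-0.1507-0.3837i)  (+0.2003-0.0915i)·(-0.3146-0.0717i)  (+0.0373+0.0504i)·(-0.0863+0.0801i)
Y_4^1(R⁻¹ n̂) = -0.439909+0.023754i

Re=-0.4399 Im=0.0238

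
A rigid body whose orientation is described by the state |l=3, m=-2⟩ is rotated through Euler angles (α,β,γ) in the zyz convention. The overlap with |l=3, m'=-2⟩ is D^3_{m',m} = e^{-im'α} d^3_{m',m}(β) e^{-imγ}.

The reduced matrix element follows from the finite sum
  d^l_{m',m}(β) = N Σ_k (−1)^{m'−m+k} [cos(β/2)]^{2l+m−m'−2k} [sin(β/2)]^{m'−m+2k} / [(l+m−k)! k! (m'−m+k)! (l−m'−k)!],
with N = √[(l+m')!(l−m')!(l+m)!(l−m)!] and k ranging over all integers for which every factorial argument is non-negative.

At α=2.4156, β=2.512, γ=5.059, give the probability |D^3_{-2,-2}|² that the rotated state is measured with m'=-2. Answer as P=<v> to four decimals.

Split into d^3_{-2,-2}(β=2.5120) × two z-phases.
Half-angle: c=0.309623, s=0.950859. N=√(1·120·1·120)=120.000000
The bounds max(0,m−m')=0 and min(l+m,l−m')=1 give 2 terms
  k=0: (−1)^0·120.0000/(120)·0.3096^6·0.9509^0 = +0.000881
  k=1: (−1)^1·120.0000/(24)·0.3096^4·0.9509^2 = -0.041547
d^3_{-2,-2}(2.5120) = +0.000881 -0.041547 = -0.040665
|D^3_{-2,-2}|² = |d^3_{-2,-2}(β)|² = (-0.040665)² = 0.001654 (the z-rotation phases have unit modulus)

P=0.0017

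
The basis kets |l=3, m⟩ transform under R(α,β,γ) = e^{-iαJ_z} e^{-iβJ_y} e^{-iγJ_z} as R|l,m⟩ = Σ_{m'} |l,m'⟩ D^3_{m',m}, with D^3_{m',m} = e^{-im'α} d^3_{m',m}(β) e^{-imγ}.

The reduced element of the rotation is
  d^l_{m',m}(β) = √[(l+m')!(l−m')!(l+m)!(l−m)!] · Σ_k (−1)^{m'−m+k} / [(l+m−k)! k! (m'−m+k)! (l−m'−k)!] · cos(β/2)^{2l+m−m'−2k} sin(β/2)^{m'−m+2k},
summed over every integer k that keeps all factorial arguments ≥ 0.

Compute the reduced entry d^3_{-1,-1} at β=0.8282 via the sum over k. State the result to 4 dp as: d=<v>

d=-0.1893

d^3_{-1,-1}(β=0.8282) via the finite sum:
Half-angle: c=0.915479, s=0.402366. N=√(2·24·2·24)=48.000000
Admissible k: 0..2 (factorial args all ≥0)
  k=0: (−1)^0·48.0000/(48)·0.9155^6·0.4024^0 = +0.588694
  k=1: (−1)^1·48.0000/(6)·0.9155^4·0.4024^2 = -0.909758
  k=2: (−1)^2·48.0000/(8)·0.9155^2·0.4024^4 = +0.131806
d^3_{-1,-1}(0.8282) = +0.588694 -0.909758 +0.131806 = -0.189259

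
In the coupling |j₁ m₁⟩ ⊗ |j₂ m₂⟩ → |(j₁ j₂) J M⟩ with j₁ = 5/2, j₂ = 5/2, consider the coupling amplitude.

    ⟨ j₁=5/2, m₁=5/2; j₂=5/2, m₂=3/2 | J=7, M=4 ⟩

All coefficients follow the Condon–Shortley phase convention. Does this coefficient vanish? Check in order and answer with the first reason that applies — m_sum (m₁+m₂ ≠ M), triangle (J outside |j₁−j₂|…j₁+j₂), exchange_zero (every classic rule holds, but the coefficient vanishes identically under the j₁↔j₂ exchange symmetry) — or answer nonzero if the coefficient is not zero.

triangle

m-sum: m₁+m₂ = 5/2+3/2 = 4, M = 4  ✓
triangle: need |j₁−j₂| ≤ J ≤ j₁+j₂, i.e. J ∈ [0, 5]; J = 7 is outside ✗ ⇒ coefficient is 0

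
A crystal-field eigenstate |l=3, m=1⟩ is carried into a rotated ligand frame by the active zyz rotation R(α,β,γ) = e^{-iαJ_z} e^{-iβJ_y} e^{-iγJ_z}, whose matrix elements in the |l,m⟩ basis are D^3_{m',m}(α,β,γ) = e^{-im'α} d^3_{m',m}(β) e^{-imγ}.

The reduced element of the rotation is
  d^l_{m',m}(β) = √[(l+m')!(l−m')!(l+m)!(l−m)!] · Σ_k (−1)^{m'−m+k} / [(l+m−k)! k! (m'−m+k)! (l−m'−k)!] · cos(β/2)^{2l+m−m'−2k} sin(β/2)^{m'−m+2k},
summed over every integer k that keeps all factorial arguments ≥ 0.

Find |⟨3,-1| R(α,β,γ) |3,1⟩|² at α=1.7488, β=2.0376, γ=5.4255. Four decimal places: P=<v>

P=0.1992

D^3_{-1,1}(1.7488,2.0376,5.4255) = e^{-i·-1·1.7488}·d^3_{-1,1}(2.0376)·e^{-i·1·5.4255}. Compute d first:
With c≡cos(β/2)=0.524388 and s≡sin(β/2)=0.851479, N=[2·24·24·2]^{1/2}=48.000000
The bounds max(0,m−m')=2 and min(l+m,l−m')=4 give 3 terms
  k=2: (−1)^0·48.0000/(8)·0.5244^4·0.8515^2 = +0.328936
  k=3: (−1)^1·48.0000/(6)·0.5244^2·0.8515^4 = -1.156358
  k=4: (−1)^2·48.0000/(48)·0.5244^0·0.8515^6 = +0.381105
d^3_{-1,1}(2.0376) = +0.328936 -1.156358 +0.381105 = -0.446317
|D^3_{-1,1}|² = |d^3_{-1,1}(β)|² = (-0.446317)² = 0.199199 (the z-rotation phases have unit modulus)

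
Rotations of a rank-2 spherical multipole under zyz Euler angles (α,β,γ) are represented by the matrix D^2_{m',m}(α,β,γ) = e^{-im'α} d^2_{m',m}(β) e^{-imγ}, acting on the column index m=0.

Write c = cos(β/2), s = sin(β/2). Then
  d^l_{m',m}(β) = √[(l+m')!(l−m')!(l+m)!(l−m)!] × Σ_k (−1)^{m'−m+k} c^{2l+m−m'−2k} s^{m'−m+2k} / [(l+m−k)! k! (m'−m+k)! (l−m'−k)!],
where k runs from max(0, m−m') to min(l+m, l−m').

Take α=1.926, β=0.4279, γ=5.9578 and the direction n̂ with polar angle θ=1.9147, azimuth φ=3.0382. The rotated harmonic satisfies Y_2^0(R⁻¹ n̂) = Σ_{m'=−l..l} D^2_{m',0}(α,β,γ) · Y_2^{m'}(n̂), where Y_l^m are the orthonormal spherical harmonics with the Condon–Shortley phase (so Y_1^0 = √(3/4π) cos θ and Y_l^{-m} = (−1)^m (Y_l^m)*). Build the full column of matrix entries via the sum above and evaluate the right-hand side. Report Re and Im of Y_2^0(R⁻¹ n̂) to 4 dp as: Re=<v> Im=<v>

Need the full column D^2_{m',0} for m'=−2..2 at α=1.9260, β=0.4279, γ=5.9578.
cos(β/2)=0.977200, sin(β/2)=0.212321
d^2_{-2,0}: single k=2 term ⇒ +0.105446;  D = -0.079938-0.068766i
d^2_{-1,0}: k∈[1..2] ⇒ +0.485311 -0.022911 = +0.462400;  D = -0.160814+0.433535i
d^2_{0,0}: k∈[0..2] ⇒ +0.911871 -0.172193 +0.002032 = +0.741711;  D = +0.741711+0.000000i
d^2_{1,0}: k∈[0..1] ⇒ -0.485311 +0.022911 = -0.462400;  D = +0.160814+0.433535i
d^2_{2,0}: single k=0 term ⇒ +0.105446;  D = -0.079938+0.068766i
Y_2^{m'}(θ=1.9147,φ=3.0382) and Σ D·Y over m':
  (-0.0799-0.0688i)·(+0.3351+0.0703i)  (-0.1608+0.4335i)·(+0.2439+0.0253i)  (+0.7417+0.0000i)·(-0.2078+0.0000i)  (+0.1608+0.4335i)·(-0.2439+0.0253i)  (-0.0799+0.0688i)·(+0.3351-0.0703i)
Y_2^0(R⁻¹ n̂) = -0.298447+0.000000i

Re=-0.2984 Im=0.0000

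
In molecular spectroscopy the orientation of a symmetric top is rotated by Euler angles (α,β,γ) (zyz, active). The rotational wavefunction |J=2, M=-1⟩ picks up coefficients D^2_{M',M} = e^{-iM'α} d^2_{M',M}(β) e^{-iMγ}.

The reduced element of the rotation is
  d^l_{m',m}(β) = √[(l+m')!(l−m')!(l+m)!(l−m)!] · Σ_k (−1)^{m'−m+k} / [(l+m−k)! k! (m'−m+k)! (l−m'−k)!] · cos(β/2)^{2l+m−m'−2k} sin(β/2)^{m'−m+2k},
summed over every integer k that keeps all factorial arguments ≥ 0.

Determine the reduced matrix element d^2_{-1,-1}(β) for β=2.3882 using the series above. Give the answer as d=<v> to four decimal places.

d=-0.3327

d^2_{-1,-1}(β=2.3882) via the finite sum:
With c≡cos(β/2)=0.367850 and s≡sin(β/2)=0.929885, N=[1·6·1·6]^{1/2}=6.000000
k∈{0,1} keeps every argument non-negative
  k=0: (−1)^0·6.0000/(6)·0.3679^4·0.9299^0 = +0.018310
  k=1: (−1)^1·6.0000/(2)·0.3679^2·0.9299^2 = -0.351012
d^2_{-1,-1}(2.3882) = +0.018310 -0.351012 = -0.332702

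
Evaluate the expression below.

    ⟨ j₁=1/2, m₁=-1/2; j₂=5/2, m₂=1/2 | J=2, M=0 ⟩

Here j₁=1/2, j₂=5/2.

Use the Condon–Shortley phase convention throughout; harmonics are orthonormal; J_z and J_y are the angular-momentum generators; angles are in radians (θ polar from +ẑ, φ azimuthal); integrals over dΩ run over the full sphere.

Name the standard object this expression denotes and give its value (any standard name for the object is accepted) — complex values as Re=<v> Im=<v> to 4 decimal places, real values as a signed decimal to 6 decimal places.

This is a Clebsch–Gordan (vector-coupling) coefficient.
j₁+j₂−J=1  J+j₁−j₂=0  J−j₁+j₂=4  j₁+j₂+J+1=6
(j₁±m₁, j₂±m₂, J±M) = (0,1,3,2,2,2)
P² = 8
sum k=1..1:
  [1] −1/4 = -1/4
S = -1/4
C² = P²·S² = 1/2 ; C = -0.707107

Clebsch–Gordan coefficient, −√(1/2) ≈ -0.707107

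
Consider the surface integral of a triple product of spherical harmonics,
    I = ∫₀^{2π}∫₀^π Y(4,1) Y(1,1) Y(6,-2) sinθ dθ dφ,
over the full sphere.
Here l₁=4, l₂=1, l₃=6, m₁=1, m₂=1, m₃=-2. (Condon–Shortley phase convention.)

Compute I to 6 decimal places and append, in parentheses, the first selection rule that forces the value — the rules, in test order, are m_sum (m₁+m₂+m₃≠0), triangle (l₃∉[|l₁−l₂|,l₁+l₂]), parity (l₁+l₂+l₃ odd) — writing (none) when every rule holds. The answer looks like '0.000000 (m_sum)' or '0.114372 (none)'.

triangle: need 3≤l₃≤5, have 6; I=0

0.000000 (triangle)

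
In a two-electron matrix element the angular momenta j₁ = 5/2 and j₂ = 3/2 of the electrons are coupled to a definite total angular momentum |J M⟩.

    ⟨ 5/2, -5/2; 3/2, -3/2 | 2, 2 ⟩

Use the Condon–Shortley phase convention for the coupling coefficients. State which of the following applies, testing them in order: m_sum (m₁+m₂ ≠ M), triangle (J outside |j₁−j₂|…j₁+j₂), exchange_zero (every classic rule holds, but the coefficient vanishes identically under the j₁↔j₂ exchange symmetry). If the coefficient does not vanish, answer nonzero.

m_sum

m-sum: m₁+m₂ = -5/2+(-3/2) = -4, M = 2  ✗ ⇒ coefficient is 0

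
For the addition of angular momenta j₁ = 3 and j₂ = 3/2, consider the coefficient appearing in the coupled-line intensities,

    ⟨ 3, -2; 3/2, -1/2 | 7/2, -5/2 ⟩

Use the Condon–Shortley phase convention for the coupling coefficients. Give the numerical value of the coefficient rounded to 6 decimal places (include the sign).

-0.377964

triangle: 1!×5!×2!/9! = 240/362880
(j±m)!: 1!×5!×1!×2!×1!×6! = 172800
prefactor² = (2J+1)×Δ×N² = 6400/7
  k=0: +1/(0!×1!×5!×1!×0!×1!) = 1/120
  k=1: −1/(1!×0!×4!×0!×1!×2!) = -1/48
Σ = -1/80  ⇒  CG² = 6400/7×(-1/80)² = 1/7
CG = −√(1/7) = -0.377964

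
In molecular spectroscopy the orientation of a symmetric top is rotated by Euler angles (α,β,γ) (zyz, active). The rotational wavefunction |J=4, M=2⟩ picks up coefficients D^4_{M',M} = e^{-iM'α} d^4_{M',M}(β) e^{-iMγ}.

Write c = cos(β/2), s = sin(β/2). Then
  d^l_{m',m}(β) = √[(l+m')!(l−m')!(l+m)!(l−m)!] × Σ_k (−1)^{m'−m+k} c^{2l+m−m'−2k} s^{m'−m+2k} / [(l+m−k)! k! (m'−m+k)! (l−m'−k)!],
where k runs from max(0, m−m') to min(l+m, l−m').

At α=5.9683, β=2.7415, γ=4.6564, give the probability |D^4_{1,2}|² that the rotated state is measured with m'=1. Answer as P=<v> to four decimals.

First d^4_{1,2}(β=2.7415), then the phase factors e^{-i(1)α} and e^{-i(2)γ}:
With c≡cos(β/2)=0.198715 and s≡sin(β/2)=0.980057, N=[120·6·720·2]^{1/2}=1018.233765
k∈{1,2,3} keeps every argument non-negative
  k=1: (−1)^0·1018.2338/(240)·0.1987^7·0.9801^1 = +0.000051
  k=2: (−1)^1·1018.2338/(48)·0.1987^5·0.9801^3 = -0.006187
  k=3: (−1)^2·1018.2338/(72)·0.1987^3·0.9801^5 = +0.100337
d^4_{1,2}(2.7415) = +0.000051 -0.006187 +0.100337 = +0.094201
|D^4_{1,2}|² = |d^4_{1,2}(β)|² = (+0.094201)² = 0.008874 (the z-rotation phases have unit modulus)

P=0.0089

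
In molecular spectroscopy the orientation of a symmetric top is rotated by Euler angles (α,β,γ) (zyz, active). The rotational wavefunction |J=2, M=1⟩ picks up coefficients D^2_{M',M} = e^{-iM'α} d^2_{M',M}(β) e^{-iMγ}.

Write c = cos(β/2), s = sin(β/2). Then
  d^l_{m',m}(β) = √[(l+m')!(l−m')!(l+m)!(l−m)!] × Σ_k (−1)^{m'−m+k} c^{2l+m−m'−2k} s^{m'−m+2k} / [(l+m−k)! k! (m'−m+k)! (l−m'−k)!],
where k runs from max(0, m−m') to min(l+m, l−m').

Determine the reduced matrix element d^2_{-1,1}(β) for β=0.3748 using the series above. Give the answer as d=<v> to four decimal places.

d^2_{-1,1}(β=0.3748) via the finite sum:
With c≡cos(β/2)=0.982492 and s≡sin(β/2)=0.186305, N=[1·6·6·1]^{1/2}=6.000000
k: max(0,(1)−(-1))=2 … min(2+(1),2−(-1))=3
  k=2: (−1)^0·6.0000/(2)·0.9825^2·0.1863^2 = +0.100514
  k=3: (−1)^1·6.0000/(6)·0.9825^0·0.1863^4 = -0.001205
d^2_{-1,1}(0.3748) = +0.100514 -0.001205 = +0.099310

d=0.0993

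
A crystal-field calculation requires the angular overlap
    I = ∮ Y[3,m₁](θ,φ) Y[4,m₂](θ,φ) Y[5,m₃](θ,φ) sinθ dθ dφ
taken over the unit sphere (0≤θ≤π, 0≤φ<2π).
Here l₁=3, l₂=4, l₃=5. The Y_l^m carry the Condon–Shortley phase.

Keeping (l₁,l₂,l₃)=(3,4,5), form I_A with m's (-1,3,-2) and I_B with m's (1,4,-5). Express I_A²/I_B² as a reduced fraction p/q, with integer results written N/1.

49/60

Shared (l₁,l₂,l₃)=(3,4,5): N and (l;000)² cancel in I_A²/I_B².
A: Δ = 2!·4!·6!/13! = 1/180180; Racah Σ t=1..2: t=1:−1/4320 t=2:+1/960 = 7/8640; ⇒ 3j(3 4 5; -1 3 -2)² = 343/12870, sgn -1
B: Δ = 2!·4!·6!/13! = 1/180180; Racah Σ t=2..2: t=2:+1/34560 = 1/34560; ⇒ 3j(3 4 5; 1 4 -5)² = 14/429, sgn +1
I_A²/I_B² = (343/12870)/(14/429) = 49/60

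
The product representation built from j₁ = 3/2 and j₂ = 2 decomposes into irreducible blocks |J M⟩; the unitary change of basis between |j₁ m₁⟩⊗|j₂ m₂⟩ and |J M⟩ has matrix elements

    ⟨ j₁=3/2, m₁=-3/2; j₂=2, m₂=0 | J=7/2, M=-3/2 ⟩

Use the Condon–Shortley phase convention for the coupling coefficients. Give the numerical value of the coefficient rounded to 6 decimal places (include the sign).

+0.534522  (= +√(2/7))

√[8·0!3!4!/8! · 0!3!2!2!2!5!] = √(1152/7)
  +(−1)^0/∏(0,0,3,2,0,2)! = 1/24  (running 1/24)
⟨..|..⟩ = √(1152/7)·(1/24) = +0.534522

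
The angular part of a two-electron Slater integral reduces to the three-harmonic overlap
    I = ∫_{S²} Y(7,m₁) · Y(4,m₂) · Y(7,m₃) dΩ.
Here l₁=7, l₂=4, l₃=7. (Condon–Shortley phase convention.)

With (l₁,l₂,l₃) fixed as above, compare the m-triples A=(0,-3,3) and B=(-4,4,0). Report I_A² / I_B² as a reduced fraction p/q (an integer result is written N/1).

9/22

Same 7,4,7: normalisation and zero-m 3j drop out of the ratio.
A: Δ: 4! 10! 4! / 19! → 1/58198140; sum: t=0:+1/4354560 t=1:−1/2488320 = -1/5806080; 3j²(7 4 7; 0 -3 3) = Δ·Π!·Σ² = 525/92378  (sign -1)
B: Δ: 4! 10! 4! / 19! → 1/58198140; sum: t=4:+1/17418240 = 1/17418240; 3j²(7 4 7; -4 4 0) = Δ·Π!·Σ² = 175/12597  (sign -1)
I_A²/I_B² = (525/92378)/(175/12597) = 9/22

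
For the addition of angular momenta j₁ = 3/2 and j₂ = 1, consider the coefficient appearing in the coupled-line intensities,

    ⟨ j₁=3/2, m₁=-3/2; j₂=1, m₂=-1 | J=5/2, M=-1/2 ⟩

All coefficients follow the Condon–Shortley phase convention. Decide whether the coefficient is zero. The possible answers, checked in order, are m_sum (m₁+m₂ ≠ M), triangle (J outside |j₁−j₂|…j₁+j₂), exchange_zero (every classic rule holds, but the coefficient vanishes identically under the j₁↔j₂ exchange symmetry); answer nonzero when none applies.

m_sum

m-sum: m₁+m₂ = -3/2+(-1) = -5/2, M = -1/2  ✗ ⇒ coefficient is 0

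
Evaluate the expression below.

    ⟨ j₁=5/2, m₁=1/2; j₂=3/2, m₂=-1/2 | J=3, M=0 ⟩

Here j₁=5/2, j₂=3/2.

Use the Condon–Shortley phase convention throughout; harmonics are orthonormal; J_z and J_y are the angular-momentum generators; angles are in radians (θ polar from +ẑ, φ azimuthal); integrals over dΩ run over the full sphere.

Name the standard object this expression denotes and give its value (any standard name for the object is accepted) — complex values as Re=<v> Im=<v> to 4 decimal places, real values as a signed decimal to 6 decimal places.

This is a Clebsch–Gordan (vector-coupling) coefficient.
√[7·1!4!2!/8! · 3!2!1!2!3!3!] = √(36/5)
  +(−1)^0/∏(0,1,2,1,2,1)! = 1/4  (running 1/4)
  +(−1)^1/∏(1,0,1,0,3,2)! = -1/12  (running 1/6)
⟨..|..⟩ = √(36/5)·(1/6) = +0.447214

Clebsch–Gordan coefficient, +√(1/5) ≈ +0.447214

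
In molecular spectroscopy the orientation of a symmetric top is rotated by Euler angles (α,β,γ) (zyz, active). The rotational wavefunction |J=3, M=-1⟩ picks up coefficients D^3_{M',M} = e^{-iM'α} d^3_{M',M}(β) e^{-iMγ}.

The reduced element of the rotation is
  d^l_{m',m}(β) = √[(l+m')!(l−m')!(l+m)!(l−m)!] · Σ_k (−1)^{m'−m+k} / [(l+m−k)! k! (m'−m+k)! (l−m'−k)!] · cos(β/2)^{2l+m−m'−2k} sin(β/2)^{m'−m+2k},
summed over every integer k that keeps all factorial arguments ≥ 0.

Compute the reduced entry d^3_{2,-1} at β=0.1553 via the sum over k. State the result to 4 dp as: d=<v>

d=-0.0029

d^3_{2,-1}(β=0.1553) via the finite sum:
With c≡cos(β/2)=0.996987 and s≡sin(β/2)=0.077572, N=[120·1·2·24]^{1/2}=75.894664
k: max(0,(-1)−(2))=0 … min(3+(-1),3−(2))=1
  k=0: (−1)^3·75.8947/(12)·0.9970^3·0.0776^3 = -0.002926
  k=1: (−1)^4·75.8947/(24)·0.9970^1·0.0776^5 = +0.000009
d^3_{2,-1}(0.1553) = -0.002926 +0.000009 = -0.002917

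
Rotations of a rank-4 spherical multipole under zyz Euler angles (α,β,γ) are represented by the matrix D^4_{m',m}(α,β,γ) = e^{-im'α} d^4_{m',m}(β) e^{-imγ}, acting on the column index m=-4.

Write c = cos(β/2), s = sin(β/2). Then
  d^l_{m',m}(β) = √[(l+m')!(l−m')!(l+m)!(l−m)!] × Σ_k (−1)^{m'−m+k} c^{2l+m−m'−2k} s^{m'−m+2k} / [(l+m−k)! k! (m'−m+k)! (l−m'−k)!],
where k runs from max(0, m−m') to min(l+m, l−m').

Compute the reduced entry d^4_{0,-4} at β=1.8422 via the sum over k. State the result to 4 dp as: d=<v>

d^4_{0,-4}(β=1.8422) via the finite sum:
Half-angle: c=0.604945, s=0.796268. N=√(24·24·1·40320)=4819.161753
k: max(0,(-4)−(0))=0 … min(4+(-4),4−(0))=0
  k=0: (−1)^4·4819.1618/(576)·0.6049^4·0.7963^4 = +0.450451
d^4_{0,-4}(1.8422) = +0.450451

d=0.4505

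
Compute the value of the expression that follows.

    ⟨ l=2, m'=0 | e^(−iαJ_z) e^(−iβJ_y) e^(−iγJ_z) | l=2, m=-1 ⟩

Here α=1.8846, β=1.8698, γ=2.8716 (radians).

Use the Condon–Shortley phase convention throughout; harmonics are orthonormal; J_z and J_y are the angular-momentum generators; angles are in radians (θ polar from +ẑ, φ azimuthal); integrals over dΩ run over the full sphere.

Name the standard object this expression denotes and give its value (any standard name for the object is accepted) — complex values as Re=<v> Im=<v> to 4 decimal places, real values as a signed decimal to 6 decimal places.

This is a Wigner D-matrix element — the rotation-matrix element ⟨l m'| R(α,β,γ) |l m⟩ in the angular-momentum basis.
D^2_{0,-1}(1.8846,1.8698,2.8716) = e^{-i·0·1.8846}·d^2_{0,-1}(1.8698)·e^{-i·-1·2.8716}. Compute d first:
With c≡cos(β/2)=0.593899 and s≡sin(β/2)=0.804540, N=[2·2·1·6]^{1/2}=4.898979
k: max(0,(-1)−(0))=0 … min(2+(-1),2−(0))=1
  k=0: (−1)^1·4.8990/(2)·0.5939^3·0.8045^1 = -0.412820
  k=1: (−1)^2·4.8990/(2)·0.5939^1·0.8045^3 = +0.757584
d^2_{0,-1}(1.8698) = -0.412820 +0.757584 = +0.344764
D = (+1.000000+0.000000i)·(+0.344764)·(-0.963773+0.266724i) = -0.332274+0.091957i

Wigner D-matrix element, Re=-0.3323 Im=0.0920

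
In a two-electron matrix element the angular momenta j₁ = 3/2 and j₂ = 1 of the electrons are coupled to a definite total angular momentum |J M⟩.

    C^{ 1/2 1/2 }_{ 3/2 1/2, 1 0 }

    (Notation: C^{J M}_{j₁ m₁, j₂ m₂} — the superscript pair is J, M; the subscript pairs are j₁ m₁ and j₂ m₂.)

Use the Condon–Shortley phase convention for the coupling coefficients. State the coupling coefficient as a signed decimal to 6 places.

√[2·2!1!0!/4! · 2!1!1!1!1!0!] = √(1/3)
  +(−1)^1/∏(1,1,0,0,1,0)! = -1  (running -1)
⟨..|..⟩ = √(1/3)·(-1) = -0.577350

−√(1/3) = -0.577350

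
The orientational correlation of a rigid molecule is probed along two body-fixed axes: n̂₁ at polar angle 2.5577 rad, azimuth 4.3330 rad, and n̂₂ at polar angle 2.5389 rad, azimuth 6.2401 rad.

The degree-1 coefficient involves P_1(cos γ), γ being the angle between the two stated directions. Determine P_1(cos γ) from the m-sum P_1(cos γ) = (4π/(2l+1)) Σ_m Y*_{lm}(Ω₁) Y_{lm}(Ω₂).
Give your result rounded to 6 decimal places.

Expand P_1 via completeness: Σ_{m} conj(Y_{1,m}) at Ω₁ times Y_{1,m} at Ω₂ —
  m=-1: (-0.070538, -0.176919) × (0.195666, 0.008436) = (-0.012310, -0.035212)  (running Σ = (-0.012310, -0.035212))
  m=0: (-0.407652, -0.000000) × (-0.402517, 0.000000) = (0.164087, 0.000000)  (running Σ = (0.151777, -0.035212))
  m=1: (0.070538, -0.176919) × (-0.195666, 0.008436) = (-0.012310, 0.035212)  (running Σ = (0.139468, 0.000000))
Accumulated sum (0.139468, 0.000000); after 4π/(2l+1) scaling, (0.584201, 0.000000) ⇒ P_1 = 0.584201

0.584201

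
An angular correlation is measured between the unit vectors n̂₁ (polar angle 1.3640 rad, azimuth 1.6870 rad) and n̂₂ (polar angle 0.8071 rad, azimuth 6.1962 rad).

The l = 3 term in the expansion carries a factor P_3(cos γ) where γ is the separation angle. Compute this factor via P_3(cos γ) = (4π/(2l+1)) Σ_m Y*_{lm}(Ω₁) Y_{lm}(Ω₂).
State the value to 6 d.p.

Addition theorem: P_3(cos γ) = (4π/7) Σ_m Y*_{lm}(Ω₁) Y_{lm}(Ω₂), m = −3…3:
  term(m=-3) = +0.035204-0.050415i   from Y*(Ω₁)=+0.133604-0.367593i, Y(Ω₂)=+0.151892+0.040562i
  term(m=-2) = -0.068077-0.029296i   from Y*(Ω₁)=-0.195589-0.046293i, Y(Ω₂)=+0.363169+0.063826i
  term(m=-1) = +0.016362-0.079414i   from Y*(Ω₁)=+0.028942-0.247938i, Y(Ω₂)=+0.323593+0.028219i
  term(m=+0) = +0.033562+0.000000i   from Y*(Ω₁)=-0.213716-0.000000i, Y(Ω₂)=-0.157040+0.000000i
  term(m=+1) = +0.016362+0.079414i   from Y*(Ω₁)=-0.028942-0.247938i, Y(Ω₂)=-0.323593+0.028219i
  term(m=+2) = -0.068077+0.029296i   from Y*(Ω₁)=-0.195589+0.046293i, Y(Ω₂)=+0.363169-0.063826i
  term(m=+3) = +0.035204+0.050415i   from Y*(Ω₁)=-0.133604-0.367593i, Y(Ω₂)=-0.151892+0.040562i
Accumulated sum +0.000539-0.000000i; after 4π/(2l+1) scaling, +0.000967-0.000000i ⇒ P_3 = 0.000967

0.000967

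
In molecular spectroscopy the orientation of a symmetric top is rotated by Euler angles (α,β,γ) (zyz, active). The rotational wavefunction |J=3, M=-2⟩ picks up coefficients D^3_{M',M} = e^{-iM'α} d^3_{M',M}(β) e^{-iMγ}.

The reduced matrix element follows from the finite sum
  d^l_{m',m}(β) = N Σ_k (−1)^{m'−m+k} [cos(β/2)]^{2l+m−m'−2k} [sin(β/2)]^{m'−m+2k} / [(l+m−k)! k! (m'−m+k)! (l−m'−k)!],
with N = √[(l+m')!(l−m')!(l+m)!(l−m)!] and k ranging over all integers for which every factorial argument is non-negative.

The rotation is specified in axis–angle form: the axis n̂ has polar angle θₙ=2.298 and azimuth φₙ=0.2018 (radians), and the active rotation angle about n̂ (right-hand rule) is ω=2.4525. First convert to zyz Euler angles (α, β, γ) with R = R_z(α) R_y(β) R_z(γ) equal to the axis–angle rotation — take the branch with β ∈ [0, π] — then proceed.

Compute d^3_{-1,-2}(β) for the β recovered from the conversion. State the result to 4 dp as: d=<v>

Axis–angle → zyz. n̂ = (sinθₙcosφₙ, sinθₙsinφₙ, cosθₙ) = (+0.731877, +0.149731, -0.664783), ω = 2.4525.
R = I cosω + sinω [n̂]ₓ + (1−cosω) n̂n̂ᵀ gives
  R = [+0.177243, +0.616858, -0.766858; -0.228529, -0.732100, -0.641719; -0.957267, +0.288990, +0.011211]
β = atan2(√(R₁₃²+R₂₃²), R₃₃) = 1.559585; α = atan2(R₂₃, R₁₃) mod 2π = 3.838383; γ = atan2(R₃₂, −R₃₁) mod 2π = 0.293190
d^3_{-1,-2}(β=1.5596) via the finite sum:
Half-angle: c=0.711059, s=0.703132. N=√(2·24·1·120)=75.894664
The bounds max(0,m−m')=0 and min(l+m,l−m')=1 give 2 terms
  k=0: (−1)^1·75.8947/(24)·0.7111^5·0.7031^1 = -0.404172
  k=1: (−1)^2·75.8947/(12)·0.7111^3·0.7031^3 = +0.790420
d^3_{-1,-2}(1.5596) = -0.404172 +0.790420 = +0.386249

d=0.3862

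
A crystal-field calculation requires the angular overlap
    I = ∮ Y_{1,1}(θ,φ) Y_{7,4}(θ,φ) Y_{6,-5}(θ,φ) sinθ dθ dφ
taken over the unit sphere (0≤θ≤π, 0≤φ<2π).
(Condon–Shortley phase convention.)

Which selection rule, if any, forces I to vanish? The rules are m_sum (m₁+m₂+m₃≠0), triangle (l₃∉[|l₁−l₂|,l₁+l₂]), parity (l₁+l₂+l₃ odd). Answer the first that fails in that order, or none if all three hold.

Σmᵢ = 0  ✓
l₃∈[|l₁−l₂|,l₁+l₂]=[6,8], have l₃=6  ✓
Σlᵢ = 14 ⇒ even  ✓

none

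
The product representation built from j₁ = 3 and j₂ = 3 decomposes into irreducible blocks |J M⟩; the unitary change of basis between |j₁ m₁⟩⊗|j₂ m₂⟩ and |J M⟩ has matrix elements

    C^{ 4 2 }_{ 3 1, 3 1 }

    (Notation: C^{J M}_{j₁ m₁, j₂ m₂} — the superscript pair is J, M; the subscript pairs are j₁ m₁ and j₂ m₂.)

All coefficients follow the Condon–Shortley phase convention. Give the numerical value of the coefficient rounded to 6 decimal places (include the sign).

−√(20/77) = -0.509647

√[9·2!4!4!/11! · 4!2!4!2!6!2!] = √(331776/385)
  +(−1)^0/∏(0,2,2,4,2,0)! = 1/192  (running 1/192)
  +(−1)^1/∏(1,1,1,3,3,1)! = -1/36  (running -13/576)
  +(−1)^2/∏(2,0,0,2,4,2)! = 1/192  (running -5/288)
⟨..|..⟩ = √(331776/385)·(-5/288) = -0.509647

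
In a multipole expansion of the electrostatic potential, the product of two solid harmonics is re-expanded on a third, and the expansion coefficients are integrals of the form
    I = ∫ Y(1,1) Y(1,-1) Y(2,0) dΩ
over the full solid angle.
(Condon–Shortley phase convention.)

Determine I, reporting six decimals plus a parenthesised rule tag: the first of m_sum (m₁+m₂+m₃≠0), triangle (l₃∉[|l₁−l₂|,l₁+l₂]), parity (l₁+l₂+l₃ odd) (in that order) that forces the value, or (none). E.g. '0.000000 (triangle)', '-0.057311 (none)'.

0.126157 (none)

m-sum 0 ✓  L=4 even ✓  0≤2≤2 ✓
Π(2lᵢ+1) = 3×3×5 = 45
triangle coeff Δ(1,1,2) = 1/30
Σ_t [0,0]: t=0:+1/1 = 1/1
(3j)²=2/15 [(1 1 2; 0 0 0)], sign=+1
Σ_t [0,0]: t=0:+1/4 = 1/4
(3j)²=1/30 [(1 1 2; 1 -1 0)], sign=+1
⇒ 4πI² = 1/5
I = (+1)√(1/5/(4π)) = 0.12615663
No selection rule forces the value: the integral is nonzero (none).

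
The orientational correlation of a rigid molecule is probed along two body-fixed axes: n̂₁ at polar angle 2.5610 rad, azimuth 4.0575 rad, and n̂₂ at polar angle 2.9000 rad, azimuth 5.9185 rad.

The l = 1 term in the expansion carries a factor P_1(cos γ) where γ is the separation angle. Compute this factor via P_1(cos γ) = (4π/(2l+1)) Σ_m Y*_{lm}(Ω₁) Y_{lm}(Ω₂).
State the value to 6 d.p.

0.774303

Summing Y*_{l m}(θ₁,φ₁)·Y_{l m}(θ₂,φ₂) over m ∈ [−1, 1]; prefactor 4π/(2·1+1) = 4.188790:
  m=-1: (-0.115425-0.150304i) × (+0.077223+0.029481i) = -0.004482-0.015010i  (running Σ = -0.004482-0.015010i)
  m=0: (-0.408539-0.000000i) × (-0.474413+0.000000i) = +0.193816+0.000000i  (running Σ = +0.189334-0.015010i)
  m=1: (+0.115425-0.150304i) × (-0.077223+0.029481i) = -0.004482+0.015010i  (running Σ = +0.184851+0.000000i)
Σ over m = +0.184851+0.000000i; ×(4π/3) → +0.774303+0.000000i. Real part: 0.774303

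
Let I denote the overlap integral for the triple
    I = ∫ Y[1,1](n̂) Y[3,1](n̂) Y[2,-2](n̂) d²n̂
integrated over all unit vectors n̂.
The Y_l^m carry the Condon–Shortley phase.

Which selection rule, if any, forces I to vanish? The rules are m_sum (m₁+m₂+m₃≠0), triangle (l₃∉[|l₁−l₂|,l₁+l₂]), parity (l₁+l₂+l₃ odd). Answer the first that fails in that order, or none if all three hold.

none

m₁+m₂+m₃ = 1 + 1 − 2 = 0  ✓
triangle: |1−3|=2 ≤ l₃=2 ≤ 1+3=4  ✓
parity: l₁+l₂+l₃ = 6 is even  ✓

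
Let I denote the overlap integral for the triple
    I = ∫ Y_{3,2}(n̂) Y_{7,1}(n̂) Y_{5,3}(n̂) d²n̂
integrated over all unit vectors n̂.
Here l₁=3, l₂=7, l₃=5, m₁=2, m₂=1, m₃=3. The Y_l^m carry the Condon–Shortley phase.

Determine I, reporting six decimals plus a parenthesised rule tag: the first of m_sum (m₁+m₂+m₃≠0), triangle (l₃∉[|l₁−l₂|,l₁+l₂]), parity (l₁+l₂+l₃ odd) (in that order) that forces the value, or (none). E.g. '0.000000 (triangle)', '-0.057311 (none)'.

0.000000 (m_sum)

Σmᵢ = 6 ≠ 0, so the φ-integral vanishes; I = 0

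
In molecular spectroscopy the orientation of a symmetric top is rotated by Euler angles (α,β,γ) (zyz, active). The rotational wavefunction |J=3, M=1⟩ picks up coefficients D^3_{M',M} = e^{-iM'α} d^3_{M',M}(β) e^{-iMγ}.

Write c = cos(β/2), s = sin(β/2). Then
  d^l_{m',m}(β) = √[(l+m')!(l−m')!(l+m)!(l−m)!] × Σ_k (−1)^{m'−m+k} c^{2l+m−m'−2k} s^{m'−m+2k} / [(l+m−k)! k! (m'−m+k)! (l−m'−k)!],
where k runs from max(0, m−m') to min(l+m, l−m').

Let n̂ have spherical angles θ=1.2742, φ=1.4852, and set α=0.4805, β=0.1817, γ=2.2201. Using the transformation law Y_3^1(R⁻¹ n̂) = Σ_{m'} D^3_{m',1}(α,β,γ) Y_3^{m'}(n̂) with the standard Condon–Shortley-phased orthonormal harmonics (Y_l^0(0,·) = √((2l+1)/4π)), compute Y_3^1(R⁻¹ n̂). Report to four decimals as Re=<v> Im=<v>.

Re=0.0332 Im=-0.0760

Need the full column D^3_{m',1} for m'=−3..3 at α=0.4805, β=0.1817, γ=2.2201.
cos(β/2)=0.995876, sin(β/2)=0.090725
d^3_{-3,1}: single k=4 term ⇒ +0.000260;  D = +0.000185-0.000183i
d^3_{-2,1}: k∈[3..4] ⇒ +0.004665 -0.000019 = +0.004645;  D = +0.001425-0.004422i
d^3_{-1,1}: k∈[2..4] ⇒ +0.048577 -0.000538 +0.000001 = +0.048040;  D = -0.008071-0.047357i
d^3_{0,1}: k∈[1..3] ⇒ +0.307854 -0.007665 +0.000021 = +0.300210;  D = -0.181516-0.239119i
d^3_{1,1}: k∈[0..2] ⇒ +0.975510 -0.064769 +0.000403 = +0.911144;  D = -0.823973-0.388910i
d^3_{2,1}: k∈[0..1] ⇒ -0.281031 +0.004665 = -0.276366;  D = +0.276150-0.010916i
d^3_{3,1}: single k=0 term ⇒ +0.031356;  D = -0.027211+0.015580i
Y_3^{m'}(θ=1.2742,φ=1.4852) and Σ D·Y over m':
  (+0.0002-0.0002i)·(-0.0927+0.3530i)  (+0.0014-0.0044i)·(-0.2692-0.0465i)  (-0.0081-0.0474i)·(-0.0151+0.1764i)  (-0.1815-0.2391i)·(-0.2806+0.0000i)  (-0.8240-0.3889i)·(+0.0151+0.1764i)  (+0.2762-0.0109i)·(-0.2692+0.0465i)  (-0.0272+0.0156i)·(+0.0927+0.3530i)
Y_3^1(R⁻¹ n̂) = +0.033161-0.076021i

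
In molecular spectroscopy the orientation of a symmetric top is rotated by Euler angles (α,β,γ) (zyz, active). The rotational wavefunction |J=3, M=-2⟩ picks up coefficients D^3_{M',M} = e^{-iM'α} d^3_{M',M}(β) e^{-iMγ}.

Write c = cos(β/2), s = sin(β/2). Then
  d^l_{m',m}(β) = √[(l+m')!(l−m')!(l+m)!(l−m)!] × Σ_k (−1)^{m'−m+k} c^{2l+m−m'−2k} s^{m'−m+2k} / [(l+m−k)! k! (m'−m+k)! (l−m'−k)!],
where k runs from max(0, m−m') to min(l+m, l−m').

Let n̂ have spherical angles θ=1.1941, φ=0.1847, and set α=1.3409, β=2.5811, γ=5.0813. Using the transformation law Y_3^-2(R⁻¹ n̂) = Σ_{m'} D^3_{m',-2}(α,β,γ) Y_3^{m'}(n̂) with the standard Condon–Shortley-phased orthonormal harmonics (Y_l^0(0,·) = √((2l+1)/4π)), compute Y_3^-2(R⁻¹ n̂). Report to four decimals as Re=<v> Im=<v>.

Re=0.0282 Im=-0.1099

Need the full column D^3_{m',-2} for m'=−3..3 at α=1.3409, β=2.5811, γ=5.0813.
cos(β/2)=0.276592, sin(β/2)=0.960987
d^3_{-3,-2}: single k=1 term ⇒ +0.003811;  D = -0.000183+0.003806i
d^3_{-2,-2}: k∈[0..1] ⇒ +0.000448 -0.027025 = -0.026577;  D = -0.025557-0.007294i
d^3_{-1,-2}: k∈[0..1] ⇒ -0.004919 +0.118769 = +0.113850;  D = +0.055373-0.099477i
d^3_{0,-2}: k∈[0..1] ⇒ +0.029604 -0.357365 = -0.327760;  D = +0.242521+0.220477i
d^3_{1,-2}: k∈[0..1] ⇒ -0.118769 +0.716850 = +0.598081;  D = -0.492576+0.339220i
d^3_{2,-2}: k∈[0..1] ⇒ +0.326228 -0.787601 = -0.461373;  D = -0.168207-0.429617i
d^3_{3,-2}: single k=0 term ⇒ -0.555270;  D = -0.549580+0.079290i
Y_3^{m'}(θ=1.1941,φ=0.1847) and Σ D·Y over m':
  (-0.0002+0.0038i)·(+0.2853-0.1765i)  (-0.0256-0.0073i)·(+0.3031-0.1174i)  (+0.0554-0.0995i)·(-0.0955+0.0179i)  (+0.2425+0.2205i)·(-0.3189+0.0000i)  (-0.4926+0.3392i)·(+0.0955+0.0179i)  (-0.1682-0.4296i)·(+0.3031+0.1174i)  (-0.5496+0.0793i)·(-0.2853-0.1765i)
Y_3^-2(R⁻¹ n̂) = +0.028244-0.109888i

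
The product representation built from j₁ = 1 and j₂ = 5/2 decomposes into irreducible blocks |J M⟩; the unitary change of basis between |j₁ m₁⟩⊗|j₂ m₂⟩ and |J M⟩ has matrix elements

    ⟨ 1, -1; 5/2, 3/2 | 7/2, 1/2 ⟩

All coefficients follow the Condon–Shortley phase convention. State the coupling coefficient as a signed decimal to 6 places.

triangle: 0!·2!·5!/8! = 240/40320
(j±m)!: 0!·2!·4!·1!·4!·3! = 6912
prefactor² = (2J+1)·Δ·N² = 2304/7
  k=0: +1/(0!·0!·2!·4!·0!·1!) = 1/48
Σ = 1/48  ⇒  CG² = 2304/7·(1/48)² = 1/7
CG = +√(1/7) = +0.377964

+√(1/7) = +0.377964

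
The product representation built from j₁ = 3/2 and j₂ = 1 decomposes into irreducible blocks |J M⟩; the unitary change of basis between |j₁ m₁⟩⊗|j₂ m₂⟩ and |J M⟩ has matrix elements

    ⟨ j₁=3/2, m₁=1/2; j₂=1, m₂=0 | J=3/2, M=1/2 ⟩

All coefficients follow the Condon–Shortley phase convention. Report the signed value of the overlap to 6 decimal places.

+√(1/15) ≈ +0.258199

j₁+j₂−J=1  J+j₁−j₂=2  J−j₁+j₂=1  j₁+j₂+J+1=5
(j₁±m₁, j₂±m₂, J±M) = (2,1,1,1,2,1)
P² = 4/15
sum k=0..1:
  [0] +1/1 = 1
  [1] −1/2 = -1/2
S = 1/2
C² = P²·S² = 1/15 ; C = +0.258199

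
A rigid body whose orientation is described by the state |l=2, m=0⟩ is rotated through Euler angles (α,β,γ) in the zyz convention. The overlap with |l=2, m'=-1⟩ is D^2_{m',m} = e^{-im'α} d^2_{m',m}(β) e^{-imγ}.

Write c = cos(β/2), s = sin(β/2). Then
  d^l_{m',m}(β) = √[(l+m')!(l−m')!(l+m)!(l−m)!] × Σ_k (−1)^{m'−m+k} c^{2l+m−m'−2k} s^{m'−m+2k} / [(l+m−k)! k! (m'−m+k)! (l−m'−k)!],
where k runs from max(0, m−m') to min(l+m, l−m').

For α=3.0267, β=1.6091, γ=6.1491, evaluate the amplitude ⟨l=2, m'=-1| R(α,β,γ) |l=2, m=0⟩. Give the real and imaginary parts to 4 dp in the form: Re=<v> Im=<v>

D^2_{-1,0}(3.0267,1.6091,6.1491) = e^{-i·-1·3.0267}·d^2_{-1,0}(1.6091)·e^{-i·0·6.1491}. Compute d first:
Half-angle: c=0.693436, s=0.720519. N=√(1·6·2·2)=4.898979
k∈{1,2} keeps every argument non-negative
  k=1: (−1)^0·4.8990/(2)·0.6934^3·0.7205^1 = +0.588490
  k=2: (−1)^1·4.8990/(2)·0.6934^1·0.7205^3 = -0.635356
d^2_{-1,0}(1.6091) = +0.588490 -0.635356 = -0.046866
D = (-0.993407+0.114640i)·(-0.046866)·(+1.000000+0.000000i) = +0.046557-0.005373i

Re=0.0466 Im=-0.0054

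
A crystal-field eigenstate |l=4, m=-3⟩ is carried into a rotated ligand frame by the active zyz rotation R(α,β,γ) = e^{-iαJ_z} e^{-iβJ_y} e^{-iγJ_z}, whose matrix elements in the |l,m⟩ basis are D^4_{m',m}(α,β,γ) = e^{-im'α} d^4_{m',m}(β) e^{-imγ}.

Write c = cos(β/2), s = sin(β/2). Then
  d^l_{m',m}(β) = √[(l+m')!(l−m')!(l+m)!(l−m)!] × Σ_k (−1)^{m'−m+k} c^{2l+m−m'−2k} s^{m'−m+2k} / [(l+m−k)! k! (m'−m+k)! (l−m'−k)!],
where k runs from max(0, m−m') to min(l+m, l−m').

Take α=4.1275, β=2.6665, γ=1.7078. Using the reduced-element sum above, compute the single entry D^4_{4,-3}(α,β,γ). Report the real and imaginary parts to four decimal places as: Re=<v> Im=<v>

Re=-0.2078 Im=-0.5041

First d^4_{4,-3}(β=2.6665), then the phase factors e^{-i(4)α} and e^{-i(-3)γ}:
c=cos(2.666500/2)=0.235319, s=sin(2.666500/2)=0.971918; N=√[40320·1·1·5040]=14255.272709
k∈{0} keeps every argument non-negative
  k=0: (−1)^7·14255.2727/(5040)·0.2353^1·0.9719^7 = -0.545267
d^4_{4,-3}(2.6665) = -0.545267
Phases: e^{-i·(4)·4.1275}=-0.695244+0.718774i, e^{-i·(-3)·1.7078}=+0.399536-0.916717i ⇒ D=-0.207822-0.504110i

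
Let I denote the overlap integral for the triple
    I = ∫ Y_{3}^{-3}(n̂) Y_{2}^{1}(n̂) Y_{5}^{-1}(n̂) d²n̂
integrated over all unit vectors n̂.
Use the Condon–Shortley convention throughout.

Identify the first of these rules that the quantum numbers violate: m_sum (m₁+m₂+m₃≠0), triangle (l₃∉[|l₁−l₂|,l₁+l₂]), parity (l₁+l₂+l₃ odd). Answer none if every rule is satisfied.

Σmᵢ = -3  ✗
l₃∈[|l₁−l₂|,l₁+l₂]=[1,5], have l₃=5
Σlᵢ = 10 ⇒ even

m_sum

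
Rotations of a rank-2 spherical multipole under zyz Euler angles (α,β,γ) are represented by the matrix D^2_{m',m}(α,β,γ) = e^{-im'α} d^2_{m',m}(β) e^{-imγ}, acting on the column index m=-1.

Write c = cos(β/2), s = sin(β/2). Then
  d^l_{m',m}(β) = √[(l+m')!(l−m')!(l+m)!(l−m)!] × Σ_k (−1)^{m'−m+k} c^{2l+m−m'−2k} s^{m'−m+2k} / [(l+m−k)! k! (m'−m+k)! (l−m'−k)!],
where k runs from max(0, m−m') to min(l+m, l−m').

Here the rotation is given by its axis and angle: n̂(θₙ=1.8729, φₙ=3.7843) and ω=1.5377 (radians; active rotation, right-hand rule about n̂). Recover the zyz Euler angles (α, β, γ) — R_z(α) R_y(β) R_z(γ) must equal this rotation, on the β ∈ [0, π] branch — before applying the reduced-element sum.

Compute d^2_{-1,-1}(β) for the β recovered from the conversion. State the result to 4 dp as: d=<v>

Axis–angle → zyz. n̂ = (sinθₙcosφₙ, sinθₙsinφₙ, cosθₙ) = (-0.764225, -0.572221, -0.297529), ω = 1.5377.
R = I cosω + sinω [n̂]ₓ + (1−cosω) n̂n̂ᵀ gives
  R = [+0.597804, +0.720201, -0.352053; +0.125469, +0.349692, +0.928425; +0.791763, -0.599187, +0.118685]
β = atan2(√(R₁₃²+R₂₃²), R₃₃) = 1.451831; α = atan2(R₂₃, R₁₃) mod 2π = 1.933238; γ = atan2(R₃₂, −R₃₁) mod 2π = 3.789416
d^2_{-1,-1}(β=1.4518) via the finite sum:
c=cos(1.451831/2)=0.747892, s=sin(1.451831/2)=0.663821; N=√[1·6·1·6]=6.000000
The bounds max(0,m−m')=0 and min(l+m,l−m')=1 give 2 terms
  k=0: (−1)^0·6.0000/(6)·0.7479^4·0.6638^0 = +0.312864
  k=1: (−1)^1·6.0000/(2)·0.7479^2·0.6638^2 = -0.739435
d^2_{-1,-1}(1.4518) = +0.312864 -0.739435 = -0.426572

d=-0.4266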